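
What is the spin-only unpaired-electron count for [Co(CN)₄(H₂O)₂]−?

0 unpaired electrons

Ligand charges: each cyanide is −1; water is neutral. With an overall charge of −1 the cobalt centre must be in the +3 oxidation state.
Co sits in group 9, so the d-electron count is 9 − 3 = 6.
The spin state decides the count: Co(III) has an exceptionally large octahedral splitting and is low-spin with essentially every ligand except fluoride.
An octahedral low-spin d⁶ ion is t₂g⁶e_g⁰, giving 0 unpaired electrons.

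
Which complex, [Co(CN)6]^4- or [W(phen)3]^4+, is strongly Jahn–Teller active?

[Co(CN)6]^4-

[Co(CN)6]^4-: Ligand charges: each cyanide is −1. With an overall charge of −4 the cobalt centre must be in the +2 oxidation state. Group 9 minus oxidation state 2 gives a d⁷ configuration. Cyanide is a strong-field ligand (high in the spectrochemical series) for a first-row metal, so the complex is low-spin. The t₂g⁶e_g¹ (low-spin) configuration has an unevenly filled e_g set; the Jahn–Teller theorem predicts a tetragonal distortion (typically axial elongation) to lift the degeneracy.
[W(phen)3]^4+: Ligand charges: 1,10-phenanthroline is neutral. With an overall charge of +4 the tungsten centre must be in the +4 oxidation state. Tungsten is a group-6 element; W(IV) is therefore d². The d² configuration leaves the e_g set evenly filled (or empty) — no strong Jahn–Teller driving force.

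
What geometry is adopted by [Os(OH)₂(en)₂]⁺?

Ligand charges: each hydroxide is −1; ethylenediamine is neutral. With an overall charge of +1 the osmium centre must be in the +3 oxidation state.
Group 8 minus oxidation state 3 gives a d⁵ configuration.
Counting donor atoms: 2×hydroxide (monodentate) → 2 donors; 2×ethylenediamine (bidentate) → 4 donors. Coordination number = 6.
Six donors around a single metal centre give an octahedral coordination sphere.

octahedral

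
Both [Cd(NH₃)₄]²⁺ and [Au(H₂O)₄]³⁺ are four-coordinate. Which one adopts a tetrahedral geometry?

For [Cd(NH₃)₄]²⁺: Ammonia is neutral; balancing the +2 overall charge requires Cd(II). Group 12 minus oxidation state 2 gives a d¹⁰ configuration. A d¹⁰ ion has no crystal-field stabilisation preference between square planar and tetrahedral, so four ligands adopt the sterically favoured tetrahedral geometry. → tetrahedral.
For [Au(H₂O)₄]³⁺: Summing ligand charges against the +3 overall charge gives an oxidation state of +3 for gold. Group 11 minus oxidation state 3 gives a d⁸ configuration. A 5d d⁸ ion has a large crystal-field splitting; square planar leaves the high-energy d_{x²−y²} orbital empty and maximises CFSE. → square planar.

[Cd(NH₃)₄]²⁺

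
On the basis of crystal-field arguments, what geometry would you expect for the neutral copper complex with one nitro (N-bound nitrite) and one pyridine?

Summing ligand charges against the 0 overall charge gives an oxidation state of +1 for copper.
Copper is a group-11 element; Cu(I) is therefore d¹⁰.
With 2 monodentate ligands the coordination number is 2.
A d¹⁰ ion with only two ligands adopts a linear arrangement (sp hybridisation; no CFSE preference).

linear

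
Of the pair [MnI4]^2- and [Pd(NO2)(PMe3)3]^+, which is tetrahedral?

For [MnI4]^2-: Each iodide is −1; balancing the −2 overall charge requires Mn(II). Manganese is a group-7 element; Mn(II) is therefore d⁵. A high-spin d⁵ ion has zero CFSE in either geometry, so four ligands adopt the sterically favoured tetrahedral geometry. → tetrahedral.
For [Pd(NO2)(PMe3)3]^+: Ligand charges: each nitro (N-bound nitrite) is −1; trimethylphosphine is neutral. With an overall charge of +1 the palladium centre must be in the +2 oxidation state. Palladium is a group-10 element; Pd(II) is therefore d⁸. A 4d d⁸ ion has a large crystal-field splitting; square planar leaves the high-energy d_{x²−y²} orbital empty and maximises CFSE. → square planar.

[MnI4]^2-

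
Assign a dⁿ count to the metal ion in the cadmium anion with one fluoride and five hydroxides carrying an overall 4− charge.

Each fluoride is −1; each hydroxide is −1; balancing the −4 overall charge requires Cd(II).
Cadmium is a group-12 element; Cd(II) is therefore d¹⁰.

d¹⁰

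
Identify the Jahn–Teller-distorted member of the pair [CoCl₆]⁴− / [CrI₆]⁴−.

[CoCl₆]⁴−: Each chloride is −1; balancing the −4 overall charge requires Co(II). Cobalt is a group-9 element; Co(II) is therefore d⁷. Chloride is a weak-field ligand for a first-row metal, so the complex is high-spin. The d⁷ configuration leaves the e_g set evenly filled (or empty) — no strong Jahn–Teller driving force.
[CrI₆]⁴−: Ligand charges: each iodide is −1. With an overall charge of −4 the chromium centre must be in the +2 oxidation state. Cr sits in group 6, so the d-electron count is 6 − 2 = 4. Iodide is a weak-field ligand for a first-row metal, so the complex is high-spin. The t₂g³e_g¹ (high-spin) configuration has an unevenly filled e_g set; the Jahn–Teller theorem predicts a tetragonal distortion (typically axial elongation) to lift the degeneracy.

[CrI₆]⁴−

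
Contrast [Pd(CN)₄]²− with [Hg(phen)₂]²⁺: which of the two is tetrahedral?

For [Pd(CN)₄]²−: Summing ligand charges against the −2 overall charge gives an oxidation state of +2 for palladium. Group 10 minus oxidation state 2 gives a d⁸ configuration. A 4d d⁸ ion has a large crystal-field splitting; square planar leaves the high-energy d_{x²−y²} orbital empty and maximises CFSE. → square planar.
For [Hg(phen)₂]²⁺: Summing ligand charges against the +2 overall charge gives an oxidation state of +2 for mercury. Group 12 minus oxidation state 2 gives a d¹⁰ configuration. A d¹⁰ ion has no crystal-field stabilisation preference between square planar and tetrahedral, so four ligands adopt the sterically favoured tetrahedral geometry. → tetrahedral.

[Hg(phen)₂]²⁺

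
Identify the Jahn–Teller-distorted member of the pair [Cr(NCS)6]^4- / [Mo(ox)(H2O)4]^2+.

[Cr(NCS)6]^4-

[Cr(NCS)6]^4-: Each isothiocyanate is −1; balancing the −4 overall charge requires Cr(II). Cr sits in group 6, so the d-electron count is 6 − 2 = 4. Isothiocyanate is a weak-field ligand for a first-row metal, so the complex is high-spin. The t₂g³e_g¹ (high-spin) configuration has an unevenly filled e_g set; the Jahn–Teller theorem predicts a tetragonal distortion (typically axial elongation) to lift the degeneracy.
[Mo(ox)(H2O)4]^2+: Each oxalate is −2; water is neutral; balancing the +2 overall charge requires Mo(IV). Group 6 minus oxidation state 4 gives a d² configuration. The d² configuration leaves the e_g set evenly filled (or empty) — no strong Jahn–Teller driving force.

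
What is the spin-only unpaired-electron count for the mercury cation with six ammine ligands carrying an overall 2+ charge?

0 unpaired electrons

Summing ligand charges against the +2 overall charge gives an oxidation state of +2 for mercury.
Group 12 minus oxidation state 2 gives a d¹⁰ configuration.
In an octahedral field the d¹⁰ configuration is t₂g⁶e_g⁴, giving 0 unpaired electrons.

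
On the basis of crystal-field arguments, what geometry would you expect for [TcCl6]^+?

octahedral

Ligand charges: each chloride is −1. With an overall charge of +1 the technetium centre must be in the +7 oxidation state.
Group 7 minus oxidation state 7 gives a d⁰ configuration.
With 6 monodentate ligands the coordination number is 6.
Six donors around a single metal centre give an octahedral coordination sphere.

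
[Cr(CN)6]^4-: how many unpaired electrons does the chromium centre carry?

Summing ligand charges against the −4 overall charge gives an oxidation state of +2 for chromium.
Cr sits in group 6, so the d-electron count is 6 − 2 = 4.
The spin state decides the count: Cyanide is a strong-field ligand (high in the spectrochemical series) for a first-row metal, so the complex is low-spin.
An octahedral low-spin d⁴ ion is t₂g⁴e_g⁰, giving 2 unpaired electrons.

2 unpaired electrons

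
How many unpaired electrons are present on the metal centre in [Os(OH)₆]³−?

1 unpaired electron

Ligand charges: each hydroxide is −1. With an overall charge of −3 the osmium centre must be in the +3 oxidation state.
Os sits in group 8, so the d-electron count is 8 − 3 = 5.
The spin state decides the count: a 5d ion has a large Δₒ and is invariably low-spin.
An octahedral low-spin d⁵ ion is t₂g⁵e_g⁰, giving 1 unpaired electron.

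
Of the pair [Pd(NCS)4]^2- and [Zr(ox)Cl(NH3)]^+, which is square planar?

For [Pd(NCS)4]^2-: Summing ligand charges against the −2 overall charge gives an oxidation state of +2 for palladium. Palladium is a group-10 element; Pd(II) is therefore d⁸. A 4d d⁸ ion has a large crystal-field splitting; square planar leaves the high-energy d_{x²−y²} orbital empty and maximises CFSE. → square planar.
For [Zr(ox)Cl(NH3)]^+: Summing ligand charges against the +1 overall charge gives an oxidation state of +4 for zirconium. Group 4 minus oxidation state 4 gives a d⁰ configuration. A d⁰ ion has no crystal-field stabilisation preference between square planar and tetrahedral, so four ligands adopt the sterically favoured tetrahedral geometry. → tetrahedral.

[Pd(NCS)4]^2-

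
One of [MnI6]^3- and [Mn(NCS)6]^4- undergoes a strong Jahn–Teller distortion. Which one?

[MnI6]^3-: Ligand charges: each iodide is −1. With an overall charge of −3 the manganese centre must be in the +3 oxidation state. Manganese is a group-7 element; Mn(III) is therefore d⁴. Iodide is a weak-field ligand for a first-row metal, so the complex is high-spin. The t₂g³e_g¹ (high-spin) configuration has an unevenly filled e_g set; the Jahn–Teller theorem predicts a tetragonal distortion (typically axial elongation) to lift the degeneracy.
[Mn(NCS)6]^4-: Summing ligand charges against the −4 overall charge gives an oxidation state of +2 for manganese. Group 7 minus oxidation state 2 gives a d⁵ configuration. Isothiocyanate is a weak-field ligand for a first-row metal, so the complex is high-spin. The d⁵ configuration leaves the e_g set evenly filled (or empty) — no strong Jahn–Teller driving force.

[MnI6]^3-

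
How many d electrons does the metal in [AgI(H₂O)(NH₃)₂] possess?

d10

Each iodide is −1; water is neutral; ammonia is neutral; balancing the 0 overall charge requires Ag(I).
Silver is a group-11 element; Ag(I) is therefore d¹⁰.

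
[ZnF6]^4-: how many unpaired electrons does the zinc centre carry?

0

Each fluoride is −1; balancing the −4 overall charge requires Zn(II).
Group 12 minus oxidation state 2 gives a d¹⁰ configuration.
In an octahedral field the d¹⁰ configuration is t₂g⁶e_g⁴, giving 0 unpaired electrons.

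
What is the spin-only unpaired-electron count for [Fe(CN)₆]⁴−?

0

Each cyanide is −1; balancing the −4 overall charge requires Fe(II).
Fe sits in group 8, so the d-electron count is 8 − 2 = 6.
The spin state decides the count: Cyanide is a strong-field ligand (high in the spectrochemical series) for a first-row metal, so the complex is low-spin.
An octahedral low-spin d⁶ ion is t₂g⁶e_g⁰, giving 0 unpaired electrons.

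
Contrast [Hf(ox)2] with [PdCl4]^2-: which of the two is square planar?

For [Hf(ox)2]: Each oxalate is −2; balancing the 0 overall charge requires Hf(IV). Hafnium is a group-4 element; Hf(IV) is therefore d⁰. A d⁰ ion has no crystal-field stabilisation preference between square planar and tetrahedral, so four ligands adopt the sterically favoured tetrahedral geometry. → tetrahedral.
For [PdCl4]^2-: Summing ligand charges against the −2 overall charge gives an oxidation state of +2 for palladium. Group 10 minus oxidation state 2 gives a d⁸ configuration. A 4d d⁸ ion has a large crystal-field splitting; square planar leaves the high-energy d_{x²−y²} orbital empty and maximises CFSE. → square planar.

[PdCl4]^2-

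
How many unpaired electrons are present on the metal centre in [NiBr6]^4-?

2

Each bromide is −1; balancing the −4 overall charge requires Ni(II).
Nickel is a group-10 element; Ni(II) is therefore d⁸.
In an octahedral field the d⁸ configuration is t₂g⁶e_g² (only one arrangement possible), giving 2 unpaired electrons.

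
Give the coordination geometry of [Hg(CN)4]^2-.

tetrahedral

Each cyanide is −1; balancing the −2 overall charge requires Hg(II).
Mercury is a group-12 element; Hg(II) is therefore d¹⁰.
Coordination number: 4.
A d¹⁰ ion has no crystal-field stabilisation preference between square planar and tetrahedral, so four ligands adopt the sterically favoured tetrahedral geometry.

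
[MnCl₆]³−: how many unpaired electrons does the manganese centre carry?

Each chloride is −1; balancing the −3 overall charge requires Mn(III).
Group 7 minus oxidation state 3 gives a d⁴ configuration.
The spin state decides the count: Chloride is a weak-field ligand for a first-row metal, so the complex is high-spin.
An octahedral high-spin d⁴ ion is t₂g³e_g¹, giving 4 unpaired electrons.

4 unpaired electrons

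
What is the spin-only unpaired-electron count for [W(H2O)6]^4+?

2 unpaired electrons

Summing ligand charges against the +4 overall charge gives an oxidation state of +4 for tungsten.
Group 6 minus oxidation state 4 gives a d² configuration.
In an octahedral field the d² configuration is t₂g²e_g⁰ (only one arrangement possible), giving 2 unpaired electrons.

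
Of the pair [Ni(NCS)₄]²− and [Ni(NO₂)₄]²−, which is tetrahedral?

For [Ni(NCS)₄]²−: Ligand charges: each isothiocyanate is −1. With an overall charge of −2 the nickel centre must be in the +2 oxidation state. Ni sits in group 10, so the d-electron count is 10 − 2 = 8. Isothiocyanate is a weak-field ligand. With weak-field ligands the CFSE gain from square planar is small, so a 3d d⁸ ion takes the sterically preferred tetrahedral geometry. → tetrahedral.
For [Ni(NO₂)₄]²−: Summing ligand charges against the −2 overall charge gives an oxidation state of +2 for nickel. Nickel is a group-10 element; Ni(II) is therefore d⁸. Nitro (N-bound nitrite) is a strong-field ligand (high in the spectrochemical series). A 3d d⁸ ion with strong-field ligands gains enough CFSE to favour square planar over tetrahedral. → square planar.

[Ni(NCS)₄]²−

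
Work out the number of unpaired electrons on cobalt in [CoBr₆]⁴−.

Summing ligand charges against the −4 overall charge gives an oxidation state of +2 for cobalt.
Group 9 minus oxidation state 2 gives a d⁷ configuration.
The spin state decides the count: Bromide is a weak-field ligand for a first-row metal, so the complex is high-spin.
An octahedral high-spin d⁷ ion is t₂g⁵e_g², giving 3 unpaired electrons.

3 unpaired electrons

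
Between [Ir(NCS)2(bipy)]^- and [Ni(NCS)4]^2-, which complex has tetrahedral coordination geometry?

[Ni(NCS)4]^2-

For [Ir(NCS)2(bipy)]^-: Ligand charges: each isothiocyanate is −1; 2,2′-bipyridine is neutral. With an overall charge of −1 the iridium centre must be in the +1 oxidation state. Group 9 minus oxidation state 1 gives a d⁸ configuration. A 5d d⁸ ion has a large crystal-field splitting; square planar leaves the high-energy d_{x²−y²} orbital empty and maximises CFSE. → square planar.
For [Ni(NCS)4]^2-: Each isothiocyanate is −1; balancing the −2 overall charge requires Ni(II). Ni sits in group 10, so the d-electron count is 10 − 2 = 8. Isothiocyanate is a weak-field ligand. With weak-field ligands the CFSE gain from square planar is small, so a 3d d⁸ ion takes the sterically preferred tetrahedral geometry. → tetrahedral.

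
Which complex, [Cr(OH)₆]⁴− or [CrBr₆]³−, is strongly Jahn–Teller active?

[Cr(OH)₆]⁴−: Summing ligand charges against the −4 overall charge gives an oxidation state of +2 for chromium. Chromium is a group-6 element; Cr(II) is therefore d⁴. Hydroxide is a weak-field ligand for a first-row metal, so the complex is high-spin. The t₂g³e_g¹ (high-spin) configuration has an unevenly filled e_g set; the Jahn–Teller theorem predicts a tetragonal distortion (typically axial elongation) to lift the degeneracy.
[CrBr₆]³−: Each bromide is −1; balancing the −3 overall charge requires Cr(III). Cr sits in group 6, so the d-electron count is 6 − 3 = 3. The d³ configuration leaves the e_g set evenly filled (or empty) — no strong Jahn–Teller driving force.

[Cr(OH)₆]⁴−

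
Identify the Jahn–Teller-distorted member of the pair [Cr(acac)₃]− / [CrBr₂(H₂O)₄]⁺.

[Cr(acac)₃]−

[Cr(acac)₃]−: Ligand charges: each acetylacetonate is −1. With an overall charge of −1 the chromium centre must be in the +2 oxidation state. Group 6 minus oxidation state 2 gives a d⁴ configuration. Acetylacetonate is a weak-field ligand for a first-row metal, so the complex is high-spin. The t₂g³e_g¹ (high-spin) configuration has an unevenly filled e_g set; the Jahn–Teller theorem predicts a tetragonal distortion (typically axial elongation) to lift the degeneracy.
[CrBr₂(H₂O)₄]⁺: Each bromide is −1; water is neutral; balancing the +1 overall charge requires Cr(III). Group 6 minus oxidation state 3 gives a d³ configuration. The d³ configuration leaves the e_g set evenly filled (or empty) — no strong Jahn–Teller driving force.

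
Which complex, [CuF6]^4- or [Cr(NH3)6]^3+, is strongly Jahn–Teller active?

[CuF6]^4-

[CuF6]^4-: Each fluoride is −1; balancing the −4 overall charge requires Cu(II). Copper is a group-11 element; Cu(II) is therefore d⁹. The t₂g⁶e_g³ configuration has an unevenly filled e_g set; the Jahn–Teller theorem predicts a tetragonal distortion (typically axial elongation) to lift the degeneracy.
[Cr(NH3)6]^3+: Ligand charges: ammonia is neutral. With an overall charge of +3 the chromium centre must be in the +3 oxidation state. Chromium is a group-6 element; Cr(III) is therefore d³. The d³ configuration leaves the e_g set evenly filled (or empty) — no strong Jahn–Teller driving force.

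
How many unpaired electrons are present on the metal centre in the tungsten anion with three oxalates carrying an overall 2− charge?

Ligand charges: each oxalate is −2. With an overall charge of −2 the tungsten centre must be in the +4 oxidation state.
Group 6 minus oxidation state 4 gives a d² configuration.
Counting donor atoms: 3×oxalate (bidentate) → 6 donors. Coordination number = 6.
In an octahedral field the d² configuration is t₂g²e_g⁰ (only one arrangement possible), giving 2 unpaired electrons.

2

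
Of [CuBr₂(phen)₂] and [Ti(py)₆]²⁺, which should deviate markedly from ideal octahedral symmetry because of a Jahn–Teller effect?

[CuBr₂(phen)₂]

[CuBr₂(phen)₂]: Summing ligand charges against the 0 overall charge gives an oxidation state of +2 for copper. Group 11 minus oxidation state 2 gives a d⁹ configuration. The t₂g⁶e_g³ configuration has an unevenly filled e_g set; the Jahn–Teller theorem predicts a tetragonal distortion (typically axial elongation) to lift the degeneracy.
[Ti(py)₆]²⁺: Ligand charges: pyridine is neutral. With an overall charge of +2 the titanium centre must be in the +2 oxidation state. Titanium is a group-4 element; Ti(II) is therefore d². The d² configuration leaves the e_g set evenly filled (or empty) — no strong Jahn–Teller driving force.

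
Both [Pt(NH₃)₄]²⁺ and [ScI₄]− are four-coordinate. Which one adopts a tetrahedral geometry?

For [Pt(NH₃)₄]²⁺: Ligand charges: ammonia is neutral. With an overall charge of +2 the platinum centre must be in the +2 oxidation state. Platinum is a group-10 element; Pt(II) is therefore d⁸. A 5d d⁸ ion has a large crystal-field splitting; square planar leaves the high-energy d_{x²−y²} orbital empty and maximises CFSE. → square planar.
For [ScI₄]−: Ligand charges: each iodide is −1. With an overall charge of −1 the scandium centre must be in the +3 oxidation state. Sc sits in group 3, so the d-electron count is 3 − 3 = 0. A d⁰ ion has no crystal-field stabilisation preference between square planar and tetrahedral, so four ligands adopt the sterically favoured tetrahedral geometry. → tetrahedral.

[ScI₄]−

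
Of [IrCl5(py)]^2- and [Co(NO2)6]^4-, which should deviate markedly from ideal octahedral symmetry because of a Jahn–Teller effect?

[Co(NO2)6]^4-

[IrCl5(py)]^2-: Each chloride is −1; pyridine is neutral; balancing the −2 overall charge requires Ir(III). Iridium is a group-9 element; Ir(III) is therefore d⁶. A 5d ion has a large Δₒ and is invariably low-spin. The d⁶ configuration leaves the e_g set evenly filled (or empty) — no strong Jahn–Teller driving force.
[Co(NO2)6]^4-: Each nitro (N-bound nitrite) is −1; balancing the −4 overall charge requires Co(II). Co sits in group 9, so the d-electron count is 9 − 2 = 7. Nitro (N-bound nitrite) is a strong-field ligand (high in the spectrochemical series) for a first-row metal, so the complex is low-spin. The t₂g⁶e_g¹ (low-spin) configuration has an unevenly filled e_g set; the Jahn–Teller theorem predicts a tetragonal distortion (typically axial elongation) to lift the degeneracy.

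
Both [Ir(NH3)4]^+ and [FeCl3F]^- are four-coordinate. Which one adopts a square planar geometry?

For [Ir(NH3)4]^+: Ammonia is neutral; balancing the +1 overall charge requires Ir(I). Iridium is a group-9 element; Ir(I) is therefore d⁸. A 5d d⁸ ion has a large crystal-field splitting; square planar leaves the high-energy d_{x²−y²} orbital empty and maximises CFSE. → square planar.
For [FeCl3F]^-: Ligand charges: each chloride is −1; each fluoride is −1. With an overall charge of −1 the iron centre must be in the +3 oxidation state. Iron is a group-8 element; Fe(III) is therefore d⁵. A high-spin d⁵ ion has zero CFSE in either geometry, so four ligands adopt the sterically favoured tetrahedral geometry. → tetrahedral.

[Ir(NH3)4]^+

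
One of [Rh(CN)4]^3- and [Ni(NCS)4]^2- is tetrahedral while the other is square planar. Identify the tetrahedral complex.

For [Rh(CN)4]^3-: Each cyanide is −1; balancing the −3 overall charge requires Rh(I). Group 9 minus oxidation state 1 gives a d⁸ configuration. A 4d d⁸ ion has a large crystal-field splitting; square planar leaves the high-energy d_{x²−y²} orbital empty and maximises CFSE. → square planar.
For [Ni(NCS)4]^2-: Ligand charges: each isothiocyanate is −1. With an overall charge of −2 the nickel centre must be in the +2 oxidation state. Ni sits in group 10, so the d-electron count is 10 − 2 = 8. Isothiocyanate is a weak-field ligand. With weak-field ligands the CFSE gain from square planar is small, so a 3d d⁸ ion takes the sterically preferred tetrahedral geometry. → tetrahedral.

[Ni(NCS)4]^2-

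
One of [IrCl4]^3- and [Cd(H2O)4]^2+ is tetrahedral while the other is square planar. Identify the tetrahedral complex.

[Cd(H2O)4]^2+

For [IrCl4]^3-: Ligand charges: each chloride is −1. With an overall charge of −3 the iridium centre must be in the +1 oxidation state. Ir sits in group 9, so the d-electron count is 9 − 1 = 8. A 5d d⁸ ion has a large crystal-field splitting; square planar leaves the high-energy d_{x²−y²} orbital empty and maximises CFSE. → square planar.
For [Cd(H2O)4]^2+: Water is neutral; balancing the +2 overall charge requires Cd(II). Cd sits in group 12, so the d-electron count is 12 − 2 = 10. A d¹⁰ ion has no crystal-field stabilisation preference between square planar and tetrahedral, so four ligands adopt the sterically favoured tetrahedral geometry. → tetrahedral.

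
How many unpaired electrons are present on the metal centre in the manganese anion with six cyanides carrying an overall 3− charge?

Summing ligand charges against the −3 overall charge gives an oxidation state of +3 for manganese.
Manganese is a group-7 element; Mn(III) is therefore d⁴.
The spin state decides the count: Cyanide is a strong-field ligand (high in the spectrochemical series) for a first-row metal, so the complex is low-spin.
An octahedral low-spin d⁴ ion is t₂g⁴e_g⁰, giving 2 unpaired electrons.

2 unpaired electrons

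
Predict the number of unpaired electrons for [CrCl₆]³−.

3

Each chloride is −1; balancing the −3 overall charge requires Cr(III).
Cr sits in group 6, so the d-electron count is 6 − 3 = 3.
In an octahedral field the d³ configuration is t₂g³e_g⁰ (only one arrangement possible), giving 3 unpaired electrons.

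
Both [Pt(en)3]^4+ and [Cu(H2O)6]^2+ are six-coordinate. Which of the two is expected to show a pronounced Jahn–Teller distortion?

[Pt(en)3]^4+: Summing ligand charges against the +4 overall charge gives an oxidation state of +4 for platinum. Group 10 minus oxidation state 4 gives a d⁶ configuration. A 5d ion has a large Δₒ and is invariably low-spin. The d⁶ configuration leaves the e_g set evenly filled (or empty) — no strong Jahn–Teller driving force.
[Cu(H2O)6]^2+: Water is neutral; balancing the +2 overall charge requires Cu(II). Copper is a group-11 element; Cu(II) is therefore d⁹. The t₂g⁶e_g³ configuration has an unevenly filled e_g set; the Jahn–Teller theorem predicts a tetragonal distortion (typically axial elongation) to lift the degeneracy.

[Cu(H2O)6]^2+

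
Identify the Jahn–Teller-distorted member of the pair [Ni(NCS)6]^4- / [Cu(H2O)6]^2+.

[Cu(H2O)6]^2+

[Ni(NCS)6]^4-: Each isothiocyanate is −1; balancing the −4 overall charge requires Ni(II). Ni sits in group 10, so the d-electron count is 10 − 2 = 8. The d⁸ configuration leaves the e_g set evenly filled (or empty) — no strong Jahn–Teller driving force.
[Cu(H2O)6]^2+: Ligand charges: water is neutral. With an overall charge of +2 the copper centre must be in the +2 oxidation state. Group 11 minus oxidation state 2 gives a d⁹ configuration. The t₂g⁶e_g³ configuration has an unevenly filled e_g set; the Jahn–Teller theorem predicts a tetragonal distortion (typically axial elongation) to lift the degeneracy.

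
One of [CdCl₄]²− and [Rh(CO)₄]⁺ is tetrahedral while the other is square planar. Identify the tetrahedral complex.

[CdCl₄]²−

For [CdCl₄]²−: Ligand charges: each chloride is −1. With an overall charge of −2 the cadmium centre must be in the +2 oxidation state. Cadmium is a group-12 element; Cd(II) is therefore d¹⁰. A d¹⁰ ion has no crystal-field stabilisation preference between square planar and tetrahedral, so four ligands adopt the sterically favoured tetrahedral geometry. → tetrahedral.
For [Rh(CO)₄]⁺: Ligand charges: carbonyl is neutral. With an overall charge of +1 the rhodium centre must be in the +1 oxidation state. Rhodium is a group-9 element; Rh(I) is therefore d⁸. A 4d d⁸ ion has a large crystal-field splitting; square planar leaves the high-energy d_{x²−y²} orbital empty and maximises CFSE. → square planar.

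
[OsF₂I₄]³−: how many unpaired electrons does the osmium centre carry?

1

Each fluoride is −1; each iodide is −1; balancing the −3 overall charge requires Os(III).
Group 8 minus oxidation state 3 gives a d⁵ configuration.
The spin state decides the count: a 5d ion has a large Δₒ and is invariably low-spin.
An octahedral low-spin d⁵ ion is t₂g⁵e_g⁰, giving 1 unpaired electron.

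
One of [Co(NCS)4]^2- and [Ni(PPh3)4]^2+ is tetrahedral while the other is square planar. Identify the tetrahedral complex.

For [Co(NCS)4]^2-: Ligand charges: each isothiocyanate is −1. With an overall charge of −2 the cobalt centre must be in the +2 oxidation state. Group 9 minus oxidation state 2 gives a d⁷ configuration. For a high-spin 3d d⁷ ion with weak-field ligands the small Δₜ gives little square-planar CFSE advantage, so four ligands adopt the sterically favoured tetrahedral geometry. → tetrahedral.
For [Ni(PPh3)4]^2+: Ligand charges: triphenylphosphine is neutral. With an overall charge of +2 the nickel centre must be in the +2 oxidation state. Ni sits in group 10, so the d-electron count is 10 − 2 = 8. Triphenylphosphine is a strong-field ligand (high in the spectrochemical series). A 3d d⁸ ion with strong-field ligands gains enough CFSE to favour square planar over tetrahedral. → square planar.

[Co(NCS)4]^2-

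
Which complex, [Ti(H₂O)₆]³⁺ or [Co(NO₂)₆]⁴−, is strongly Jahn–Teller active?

[Co(NO₂)₆]⁴−

[Ti(H₂O)₆]³⁺: Summing ligand charges against the +3 overall charge gives an oxidation state of +3 for titanium. Ti sits in group 4, so the d-electron count is 4 − 3 = 1. The d¹ configuration leaves the e_g set evenly filled (or empty) — no strong Jahn–Teller driving force.
[Co(NO₂)₆]⁴−: Summing ligand charges against the −4 overall charge gives an oxidation state of +2 for cobalt. Group 9 minus oxidation state 2 gives a d⁷ configuration. Nitro (N-bound nitrite) is a strong-field ligand (high in the spectrochemical series) for a first-row metal, so the complex is low-spin. The t₂g⁶e_g¹ (low-spin) configuration has an unevenly filled e_g set; the Jahn–Teller theorem predicts a tetragonal distortion (typically axial elongation) to lift the degeneracy.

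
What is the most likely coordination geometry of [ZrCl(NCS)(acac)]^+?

tetrahedral

Ligand charges: each chloride is −1; each isothiocyanate is −1; each acetylacetonate is −1. With an overall charge of +1 the zirconium centre must be in the +4 oxidation state.
Group 4 minus oxidation state 4 gives a d⁰ configuration.
Counting donor atoms: 1×chloride (monodentate) → 1 donor; 1×isothiocyanate (monodentate) → 1 donor; 1×acetylacetonate (bidentate) → 2 donors. Coordination number = 4.
A d⁰ ion has no crystal-field stabilisation preference between square planar and tetrahedral, so four ligands adopt the sterically favoured tetrahedral geometry.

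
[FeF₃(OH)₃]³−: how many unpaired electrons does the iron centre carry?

5

Ligand charges: each fluoride is −1; each hydroxide is −1. With an overall charge of −3 the iron centre must be in the +3 oxidation state.
Fe sits in group 8, so the d-electron count is 8 − 3 = 5.
The spin state decides the count: Fluoride and hydroxide are weak-field ligands for a first-row metal, so the complex is high-spin.
An octahedral high-spin d⁵ ion is t₂g³e_g², giving 5 unpaired electrons.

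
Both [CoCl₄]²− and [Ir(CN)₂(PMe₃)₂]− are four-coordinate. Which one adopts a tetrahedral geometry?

For [CoCl₄]²−: Ligand charges: each chloride is −1. With an overall charge of −2 the cobalt centre must be in the +2 oxidation state. Cobalt is a group-9 element; Co(II) is therefore d⁷. For a high-spin 3d d⁷ ion with weak-field ligands the small Δₜ gives little square-planar CFSE advantage, so four ligands adopt the sterically favoured tetrahedral geometry. → tetrahedral.
For [Ir(CN)₂(PMe₃)₂]−: Ligand charges: each cyanide is −1; trimethylphosphine is neutral. With an overall charge of −1 the iridium centre must be in the +1 oxidation state. Ir sits in group 9, so the d-electron count is 9 − 1 = 8. A 5d d⁸ ion has a large crystal-field splitting; square planar leaves the high-energy d_{x²−y²} orbital empty and maximises CFSE. → square planar.

[CoCl₄]²−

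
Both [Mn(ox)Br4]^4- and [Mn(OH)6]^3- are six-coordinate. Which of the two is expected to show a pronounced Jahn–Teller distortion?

[Mn(ox)Br4]^4-: Ligand charges: each oxalate is −2; each bromide is −1. With an overall charge of −4 the manganese centre must be in the +2 oxidation state. Manganese is a group-7 element; Mn(II) is therefore d⁵. Bromide and oxalate are weak-field ligands for a first-row metal, so the complex is high-spin. The d⁵ configuration leaves the e_g set evenly filled (or empty) — no strong Jahn–Teller driving force.
[Mn(OH)6]^3-: Ligand charges: each hydroxide is −1. With an overall charge of −3 the manganese centre must be in the +3 oxidation state. Group 7 minus oxidation state 3 gives a d⁴ configuration. Hydroxide is a weak-field ligand for a first-row metal, so the complex is high-spin. The t₂g³e_g¹ (high-spin) configuration has an unevenly filled e_g set; the Jahn–Teller theorem predicts a tetragonal distortion (typically axial elongation) to lift the degeneracy.

[Mn(OH)6]^3-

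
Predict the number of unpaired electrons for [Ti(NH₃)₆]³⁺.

1

Ligand charges: ammonia is neutral. With an overall charge of +3 the titanium centre must be in the +3 oxidation state.
Ti sits in group 4, so the d-electron count is 4 − 3 = 1.
In an octahedral field the d¹ configuration is t₂g¹e_g⁰ (only one arrangement possible), giving 1 unpaired electron.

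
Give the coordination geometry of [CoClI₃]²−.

tetrahedral

Summing ligand charges against the −2 overall charge gives an oxidation state of +2 for cobalt.
Cobalt is a group-9 element; Co(II) is therefore d⁷.
With 4 monodentate ligands the coordination number is 4.
Chloride and iodide are weak-field ligands.
For a high-spin 3d d⁷ ion with weak-field ligands the small Δₜ gives little square-planar CFSE advantage, so four ligands adopt the sterically favoured tetrahedral geometry.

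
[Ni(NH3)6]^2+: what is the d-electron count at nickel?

d8

Ammonia is neutral; balancing the +2 overall charge requires Ni(II).
Nickel is a group-10 element; Ni(II) is therefore d⁸.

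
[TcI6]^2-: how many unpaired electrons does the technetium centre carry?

Ligand charges: each iodide is −1. With an overall charge of −2 the technetium centre must be in the +4 oxidation state.
Group 7 minus oxidation state 4 gives a d³ configuration.
In an octahedral field the d³ configuration is t₂g³e_g⁰ (only one arrangement possible), giving 3 unpaired electrons.

3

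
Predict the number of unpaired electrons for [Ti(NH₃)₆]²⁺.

2 unpaired electrons

Summing ligand charges against the +2 overall charge gives an oxidation state of +2 for titanium.
Titanium is a group-4 element; Ti(II) is therefore d².
In an octahedral field the d² configuration is t₂g²e_g⁰ (only one arrangement possible), giving 2 unpaired electrons.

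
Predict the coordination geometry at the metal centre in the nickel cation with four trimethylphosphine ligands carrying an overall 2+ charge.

Trimethylphosphine is neutral; balancing the +2 overall charge requires Ni(II).
Ni sits in group 10, so the d-electron count is 10 − 2 = 8.
Coordination number: 4.
Trimethylphosphine is a strong-field ligand (high in the spectrochemical series).
A 3d d⁸ ion with strong-field ligands gains enough CFSE to favour square planar over tetrahedral.

square planar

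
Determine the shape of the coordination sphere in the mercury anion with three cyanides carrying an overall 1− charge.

Summing ligand charges against the −1 overall charge gives an oxidation state of +2 for mercury.
Mercury is a group-12 element; Hg(II) is therefore d¹⁰.
Coordination number: 3.
Three ligands around a d¹⁰ centre minimise repulsion in a trigonal-planar arrangement.

trigonal planar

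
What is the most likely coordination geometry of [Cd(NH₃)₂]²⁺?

linear

Summing ligand charges against the +2 overall charge gives an oxidation state of +2 for cadmium.
Cd sits in group 12, so the d-electron count is 12 − 2 = 10.
With 2 monodentate ligands the coordination number is 2.
A d¹⁰ ion with only two ligands adopts a linear arrangement (sp hybridisation; no CFSE preference).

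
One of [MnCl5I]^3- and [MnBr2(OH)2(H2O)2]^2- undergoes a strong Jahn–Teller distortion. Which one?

[MnCl5I]^3-

[MnCl5I]^3-: Each chloride is −1; each iodide is −1; balancing the −3 overall charge requires Mn(III). Group 7 minus oxidation state 3 gives a d⁴ configuration. Chloride and iodide are weak-field ligands for a first-row metal, so the complex is high-spin. The t₂g³e_g¹ (high-spin) configuration has an unevenly filled e_g set; the Jahn–Teller theorem predicts a tetragonal distortion (typically axial elongation) to lift the degeneracy.
[MnBr2(OH)2(H2O)2]^2-: Summing ligand charges against the −2 overall charge gives an oxidation state of +2 for manganese. Mn sits in group 7, so the d-electron count is 7 − 2 = 5. Bromide and hydroxide are weak-field ligands for a first-row metal, so the complex is high-spin. The d⁵ configuration leaves the e_g set evenly filled (or empty) — no strong Jahn–Teller driving force.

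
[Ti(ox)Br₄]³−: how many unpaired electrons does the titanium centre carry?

1 unpaired electron

Summing ligand charges against the −3 overall charge gives an oxidation state of +3 for titanium.
Ti sits in group 4, so the d-electron count is 4 − 3 = 1.
Counting donor atoms: 1×oxalate (bidentate) → 2 donors; 4×bromide (monodentate) → 4 donors. Coordination number = 6.
In an octahedral field the d¹ configuration is t₂g¹e_g⁰ (only one arrangement possible), giving 1 unpaired electron.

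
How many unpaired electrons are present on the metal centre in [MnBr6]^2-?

Ligand charges: each bromide is −1. With an overall charge of −2 the manganese centre must be in the +4 oxidation state.
Group 7 minus oxidation state 4 gives a d³ configuration.
In an octahedral field the d³ configuration is t₂g³e_g⁰ (only one arrangement possible), giving 3 unpaired electrons.

3 unpaired electrons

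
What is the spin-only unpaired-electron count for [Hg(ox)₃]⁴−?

Summing ligand charges against the −4 overall charge gives an oxidation state of +2 for mercury.
Mercury is a group-12 element; Hg(II) is therefore d¹⁰.
Counting donor atoms: 3×oxalate (bidentate) → 6 donors. Coordination number = 6.
In an octahedral field the d¹⁰ configuration is t₂g⁶e_g⁴, giving 0 unpaired electrons.

0 unpaired electrons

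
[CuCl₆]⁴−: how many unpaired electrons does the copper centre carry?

1 unpaired electron

Each chloride is −1; balancing the −4 overall charge requires Cu(II).
Group 11 minus oxidation state 2 gives a d⁹ configuration.
In an octahedral field the d⁹ configuration is t₂g⁶e_g³ (only one arrangement possible), giving 1 unpaired electron.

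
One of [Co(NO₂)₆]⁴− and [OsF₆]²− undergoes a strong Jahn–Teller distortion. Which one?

[Co(NO₂)₆]⁴−

[Co(NO₂)₆]⁴−: Summing ligand charges against the −4 overall charge gives an oxidation state of +2 for cobalt. Co sits in group 9, so the d-electron count is 9 − 2 = 7. Nitro (N-bound nitrite) is a strong-field ligand (high in the spectrochemical series) for a first-row metal, so the complex is low-spin. The t₂g⁶e_g¹ (low-spin) configuration has an unevenly filled e_g set; the Jahn–Teller theorem predicts a tetragonal distortion (typically axial elongation) to lift the degeneracy.
[OsF₆]²−: Ligand charges: each fluoride is −1. With an overall charge of −2 the osmium centre must be in the +4 oxidation state. Os sits in group 8, so the d-electron count is 8 − 4 = 4. A 5d ion has a large Δₒ and is invariably low-spin. The d⁴ configuration leaves the e_g set evenly filled (or empty) — no strong Jahn–Teller driving force.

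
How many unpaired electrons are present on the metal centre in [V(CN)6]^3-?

Ligand charges: each cyanide is −1. With an overall charge of −3 the vanadium centre must be in the +3 oxidation state.
Group 5 minus oxidation state 3 gives a d² configuration.
In an octahedral field the d² configuration is t₂g²e_g⁰ (only one arrangement possible), giving 2 unpaired electrons.

2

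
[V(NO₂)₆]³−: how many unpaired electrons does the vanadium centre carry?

Each nitro (N-bound nitrite) is −1; balancing the −3 overall charge requires V(III).
Vanadium is a group-5 element; V(III) is therefore d².
In an octahedral field the d² configuration is t₂g²e_g⁰ (only one arrangement possible), giving 2 unpaired electrons.

2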